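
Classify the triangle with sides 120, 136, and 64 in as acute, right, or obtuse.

Compare the square of the longest side to the sum of squares of the other two: 64² + 120² = 18496 = 136².

right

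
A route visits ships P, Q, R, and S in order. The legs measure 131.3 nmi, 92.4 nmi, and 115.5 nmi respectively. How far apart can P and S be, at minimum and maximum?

The maximum is all hops collinear in one direction: 131.3 + 92.4 + 115.5 = 339.2.
The longest hop is 131.3; the others sum to 207.9. Since 131.3 ≤ 207.9, the path can fold back on itself completely, so the minimum distance is 0.

0 ≤ PS ≤ 339.2 nmi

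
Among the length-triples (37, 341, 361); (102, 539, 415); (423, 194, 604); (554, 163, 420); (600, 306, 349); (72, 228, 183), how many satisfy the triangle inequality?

(37,341,361): 37+341 > 361 → valid
(102,415,539): 102+415 ≤ 539 → not valid
(194,423,604): 194+423 > 604 → valid
(163,420,554): 163+420 > 554 → valid
(306,349,600): 306+349 > 600 → valid
(72,183,228): 72+183 > 228 → valid
5 of the 6 triples form a triangle.

5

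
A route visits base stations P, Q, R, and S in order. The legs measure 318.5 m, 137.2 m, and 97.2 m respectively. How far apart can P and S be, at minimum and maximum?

The maximum is all hops collinear in one direction: 318.5 + 137.2 + 97.2 = 552.9.
The longest hop is 318.5; the others sum to 234.4. Folding the others back against it leaves at least 318.5 − 234.4 = 84.1.

84.1 ≤ PS ≤ 552.9 m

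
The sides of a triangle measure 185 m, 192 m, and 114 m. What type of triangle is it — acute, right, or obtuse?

Compare the square of the longest side to the sum of squares of the other two: 114² + 185² = 47221 > 36864 = 192².

acute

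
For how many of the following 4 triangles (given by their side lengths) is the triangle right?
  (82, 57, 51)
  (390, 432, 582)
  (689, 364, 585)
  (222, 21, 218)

2

(82,57,51): 51²+57² = 5850 < 6724 = 82² → obtuse
(390,432,582): 390²+432² = 338724 = 582² → right
(689,364,585): 364²+585² = 474721 = 689² → right
(222,21,218): 21²+218² = 47965 < 49284 = 222² → obtuse
2 of the 4 are right.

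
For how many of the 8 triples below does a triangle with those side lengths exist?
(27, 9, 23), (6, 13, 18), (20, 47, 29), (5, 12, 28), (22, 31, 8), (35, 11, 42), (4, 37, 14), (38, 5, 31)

4

(9,23,27): 9+23 > 27 → valid
(6,13,18): 6+13 > 18 → valid
(20,29,47): 20+29 > 47 → valid
(5,12,28): 5+12 ≤ 28 → not valid
(8,22,31): 8+22 ≤ 31 → not valid
(11,35,42): 11+35 > 42 → valid
(4,14,37): 4+14 ≤ 37 → not valid
(5,31,38): 5+31 ≤ 38 → not valid
4 of the 8 triples form a triangle.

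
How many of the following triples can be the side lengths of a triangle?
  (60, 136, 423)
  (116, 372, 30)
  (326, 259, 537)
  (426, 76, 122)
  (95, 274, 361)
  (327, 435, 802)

2

(60,136,423): 60+136 ≤ 423 → not valid
(30,116,372): 30+116 ≤ 372 → not valid
(259,326,537): 259+326 > 537 → valid
(76,122,426): 76+122 ≤ 426 → not valid
(95,274,361): 95+274 > 361 → valid
(327,435,802): 327+435 ≤ 802 → not valid
2 of the 6 triples form a triangle.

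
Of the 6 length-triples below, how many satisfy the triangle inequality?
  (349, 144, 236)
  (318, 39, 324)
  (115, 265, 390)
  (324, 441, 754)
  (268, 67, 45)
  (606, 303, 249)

(144,236,349): 144+236 > 349 → valid
(39,318,324): 39+318 > 324 → valid
(115,265,390): 115+265 ≤ 390 → not valid
(324,441,754): 324+441 > 754 → valid
(45,67,268): 45+67 ≤ 268 → not valid
(249,303,606): 249+303 ≤ 606 → not valid
3 of the 6 triples form a triangle.

3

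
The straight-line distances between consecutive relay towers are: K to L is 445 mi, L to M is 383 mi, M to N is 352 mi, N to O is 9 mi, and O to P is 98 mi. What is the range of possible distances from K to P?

0 ≤ KP ≤ 1287 mi

The maximum is all hops collinear in one direction: 445 + 383 + 352 + 9 + 98 = 1287.
The longest hop is 445; the others sum to 842. Since 445 ≤ 842, the path can fold back on itself completely, so the minimum distance is 0.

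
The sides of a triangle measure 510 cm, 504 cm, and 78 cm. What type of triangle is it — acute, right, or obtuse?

right

Compare the square of the longest side to the sum of squares of the other two: 78² + 504² = 260100 = 510².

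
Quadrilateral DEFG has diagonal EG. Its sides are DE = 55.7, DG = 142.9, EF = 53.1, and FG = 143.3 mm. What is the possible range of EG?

90.2 < EG < 196.4

From triangle DEG: |55.7 − 142.9| < EG < 55.7 + 142.9, i.e. 87.2 < EG < 198.6.
From triangle FEG: 90.2 < EG < 196.4.
Both must hold, so EG lies in the intersection.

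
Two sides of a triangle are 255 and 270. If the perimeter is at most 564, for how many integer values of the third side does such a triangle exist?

24

Triangle inequality: 15 < x < 525. Perimeter ≤ 564 gives x ≤ 564 − 255 − 270 = 39.
So 15 < x ≤ 39; integers 16 through 39: 24 values.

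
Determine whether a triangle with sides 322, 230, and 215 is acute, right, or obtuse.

obtuse

Compare the square of the longest side to the sum of squares of the other two: 215² + 230² = 99125 < 103684 = 322².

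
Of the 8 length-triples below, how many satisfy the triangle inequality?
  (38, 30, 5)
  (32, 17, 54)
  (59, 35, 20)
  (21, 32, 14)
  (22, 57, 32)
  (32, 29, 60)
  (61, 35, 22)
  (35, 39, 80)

2

(5,30,38): 5+30 ≤ 38 → not valid
(17,32,54): 17+32 ≤ 54 → not valid
(20,35,59): 20+35 ≤ 59 → not valid
(14,21,32): 14+21 > 32 → valid
(22,32,57): 22+32 ≤ 57 → not valid
(29,32,60): 29+32 > 60 → valid
(22,35,61): 22+35 ≤ 61 → not valid
(35,39,80): 35+39 ≤ 80 → not valid
2 of the 8 triples form a triangle.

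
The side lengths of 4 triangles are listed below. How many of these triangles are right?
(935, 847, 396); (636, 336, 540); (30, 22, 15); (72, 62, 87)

(935,847,396): 396²+847² = 874225 = 935² → right
(636,336,540): 336²+540² = 404496 = 636² → right
(30,22,15): 15²+22² = 709 < 900 = 30² → obtuse
(72,62,87): 62²+72² = 9028 > 7569 = 87² → acute
2 of the 4 are right.

2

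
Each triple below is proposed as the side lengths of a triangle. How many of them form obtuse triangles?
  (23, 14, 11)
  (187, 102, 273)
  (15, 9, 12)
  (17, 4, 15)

3

(23,14,11): 11²+14² = 317 < 529 = 23² → obtuse
(187,102,273): 102²+187² = 45373 < 74529 = 273² → obtuse
(15,9,12): 9²+12² = 225 = 15² → right
(17,4,15): 4²+15² = 241 < 289 = 17² → obtuse
3 of the 4 are obtuse.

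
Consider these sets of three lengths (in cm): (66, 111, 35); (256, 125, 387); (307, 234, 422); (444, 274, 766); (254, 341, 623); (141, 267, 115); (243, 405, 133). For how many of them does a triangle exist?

1

(35,66,111): 35+66 ≤ 111 → not valid
(125,256,387): 125+256 ≤ 387 → not valid
(234,307,422): 234+307 > 422 → valid
(274,444,766): 274+444 ≤ 766 → not valid
(254,341,623): 254+341 ≤ 623 → not valid
(115,141,267): 115+141 ≤ 267 → not valid
(133,243,405): 133+243 ≤ 405 → not valid
1 of the 7 triples forms a triangle.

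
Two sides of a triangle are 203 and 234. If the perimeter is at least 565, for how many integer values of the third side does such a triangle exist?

Triangle inequality: 31 < x < 437. Perimeter ≥ 565 gives x ≥ 565 − 203 − 234 = 128.
So 128 ≤ x < 437; integers 128 through 436: 309 values.

309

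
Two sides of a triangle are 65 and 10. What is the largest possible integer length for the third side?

The third side must be strictly less than 65 + 10 = 75.
The largest integer below 75 is 74.

74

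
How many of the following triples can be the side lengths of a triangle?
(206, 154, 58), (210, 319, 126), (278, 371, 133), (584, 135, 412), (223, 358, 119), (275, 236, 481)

4

(58,154,206): 58+154 > 206 → valid
(126,210,319): 126+210 > 319 → valid
(133,278,371): 133+278 > 371 → valid
(135,412,584): 135+412 ≤ 584 → not valid
(119,223,358): 119+223 ≤ 358 → not valid
(236,275,481): 236+275 > 481 → valid
4 of the 6 triples form a triangle.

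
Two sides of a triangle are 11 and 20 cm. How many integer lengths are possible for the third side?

The third side lies in the open interval (9, 31).
Integers from 10 to 30 inclusive: 30 − 10 + 1 = 21.

21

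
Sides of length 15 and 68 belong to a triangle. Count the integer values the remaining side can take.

29

The third side lies in the open interval (53, 83).
Integers from 54 to 82 inclusive: 82 − 54 + 1 = 29.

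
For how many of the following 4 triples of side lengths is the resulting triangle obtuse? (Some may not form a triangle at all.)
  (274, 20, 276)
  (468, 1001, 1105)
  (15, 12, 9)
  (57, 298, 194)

1

(274,20,276): 20²+274² = 75476 < 76176 = 276² → obtuse
(468,1001,1105): 468²+1001² = 1221025 = 1105² → right
(15,12,9): 9²+12² = 225 = 15² → right
(57,298,194): 57+194 ≤ 298, not a triangle
1 of the 4 is obtuse.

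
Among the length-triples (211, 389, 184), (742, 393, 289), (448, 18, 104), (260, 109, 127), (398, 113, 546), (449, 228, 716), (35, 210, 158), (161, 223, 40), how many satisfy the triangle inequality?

1

(184,211,389): 184+211 > 389 → valid
(289,393,742): 289+393 ≤ 742 → not valid
(18,104,448): 18+104 ≤ 448 → not valid
(109,127,260): 109+127 ≤ 260 → not valid
(113,398,546): 113+398 ≤ 546 → not valid
(228,449,716): 228+449 ≤ 716 → not valid
(35,158,210): 35+158 ≤ 210 → not valid
(40,161,223): 40+161 ≤ 223 → not valid
1 of the 8 triples forms a triangle.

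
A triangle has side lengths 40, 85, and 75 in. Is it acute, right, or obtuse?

Compare the square of the longest side to the sum of squares of the other two: 40² + 75² = 7225 = 85².

right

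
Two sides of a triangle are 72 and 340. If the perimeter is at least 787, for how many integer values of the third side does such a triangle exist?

37

Triangle inequality: 268 < x < 412. Perimeter ≥ 787 gives x ≥ 787 − 72 − 340 = 375.
So 375 ≤ x < 412; integers 375 through 411: 37 values.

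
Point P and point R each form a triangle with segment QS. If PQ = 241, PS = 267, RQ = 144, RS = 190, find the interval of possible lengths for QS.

46 < QS < 334

From triangle PQS: |241 − 267| < QS < 241 + 267, i.e. 26 < QS < 508.
From triangle RQS: 46 < QS < 334.
Both must hold, so QS lies in the intersection.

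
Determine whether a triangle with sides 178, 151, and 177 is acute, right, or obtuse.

acute

Compare the square of the longest side to the sum of squares of the other two: 151² + 177² = 54130 > 31684 = 178².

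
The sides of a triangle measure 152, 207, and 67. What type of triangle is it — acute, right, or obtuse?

Compare the square of the longest side to the sum of squares of the other two: 67² + 152² = 27593 < 42849 = 207².

obtuse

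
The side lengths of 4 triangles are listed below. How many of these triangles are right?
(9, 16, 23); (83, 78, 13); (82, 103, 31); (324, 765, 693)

(9,16,23): 9²+16² = 337 < 529 = 23² → obtuse
(83,78,13): 13²+78² = 6253 < 6889 = 83² → obtuse
(82,103,31): 31²+82² = 7685 < 10609 = 103² → obtuse
(324,765,693): 324²+693² = 585225 = 765² → right
1 of the 4 is right.

1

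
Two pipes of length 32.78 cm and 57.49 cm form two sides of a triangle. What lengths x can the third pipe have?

By the triangle inequality, x must be less than 32.78 + 57.49 = 90.27 and greater than |32.78 − 57.49| = 24.71.

24.71 < x < 90.27 (cm)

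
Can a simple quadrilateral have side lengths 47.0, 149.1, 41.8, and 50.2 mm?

No

For a quadrilateral, each side must be shorter than the sum of the others.
Here the longest side is 149.1, but the remaining 3 sides sum to only 139.0.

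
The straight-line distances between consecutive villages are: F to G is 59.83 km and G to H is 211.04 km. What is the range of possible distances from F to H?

151.21 ≤ FH ≤ 270.87 km

By the triangle inequality, |59.83 − 211.04| ≤ FH ≤ 59.83 + 211.04.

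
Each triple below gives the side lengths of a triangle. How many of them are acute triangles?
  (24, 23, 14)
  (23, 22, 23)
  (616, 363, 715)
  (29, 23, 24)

(24,23,14): 14²+23² = 725 > 576 = 24² → acute
(23,22,23): 22²+23² = 1013 > 529 = 23² → acute
(616,363,715): 363²+616² = 511225 = 715² → right
(29,23,24): 23²+24² = 1105 > 841 = 29² → acute
3 of the 4 are acute.

3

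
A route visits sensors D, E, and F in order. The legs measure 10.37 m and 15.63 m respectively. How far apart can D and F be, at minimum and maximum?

5.26 ≤ DF ≤ 26.00 m

By the triangle inequality, |10.37 − 15.63| ≤ DF ≤ 10.37 + 15.63.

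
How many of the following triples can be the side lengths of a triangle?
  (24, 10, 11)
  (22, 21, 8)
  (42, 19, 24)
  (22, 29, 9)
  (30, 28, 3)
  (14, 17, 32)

4

(10,11,24): 10+11 ≤ 24 → not valid
(8,21,22): 8+21 > 22 → valid
(19,24,42): 19+24 > 42 → valid
(9,22,29): 9+22 > 29 → valid
(3,28,30): 3+28 > 30 → valid
(14,17,32): 14+17 ≤ 32 → not valid
4 of the 6 triples form a triangle.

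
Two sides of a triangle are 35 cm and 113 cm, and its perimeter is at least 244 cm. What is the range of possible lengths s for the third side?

Triangle inequality alone gives 78 < s < 148.
The perimeter condition gives s ≥ 244 − 35 − 113 = 96.
Intersecting the two: 96 ≤ s < 148.

96 ≤ s < 148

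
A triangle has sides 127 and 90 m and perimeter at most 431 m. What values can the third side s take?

Triangle inequality alone gives 37 < s < 217.
The perimeter condition gives s ≤ 431 − 127 − 90 = 214.
Intersecting the two: 37 < s ≤ 214.

37 < s ≤ 214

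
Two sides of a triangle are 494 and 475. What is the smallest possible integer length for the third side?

20

The third side must be strictly greater than |494 − 475| = 19.
The smallest integer above 19 is 20.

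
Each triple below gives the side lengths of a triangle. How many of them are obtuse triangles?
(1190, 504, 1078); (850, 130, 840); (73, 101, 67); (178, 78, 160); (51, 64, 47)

(1190,504,1078): 504²+1078² = 1416100 = 1190² → right
(850,130,840): 130²+840² = 722500 = 850² → right
(73,101,67): 67²+73² = 9818 < 10201 = 101² → obtuse
(178,78,160): 78²+160² = 31684 = 178² → right
(51,64,47): 47²+51² = 4810 > 4096 = 64² → acute
1 of the 5 is obtuse.

1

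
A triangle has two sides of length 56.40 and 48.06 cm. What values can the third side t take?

By the triangle inequality, t must be less than 56.40 + 48.06 = 104.46 and greater than |56.40 − 48.06| = 8.34.

8.34 < t < 104.46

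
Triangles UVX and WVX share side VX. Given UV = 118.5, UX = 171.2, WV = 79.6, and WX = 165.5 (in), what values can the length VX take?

From triangle UVX: |118.5 − 171.2| < VX < 118.5 + 171.2, i.e. 52.7 < VX < 289.7.
From triangle WVX: 85.9 < VX < 245.1.
Both must hold, so VX lies in the intersection.

85.9 < VX < 245.1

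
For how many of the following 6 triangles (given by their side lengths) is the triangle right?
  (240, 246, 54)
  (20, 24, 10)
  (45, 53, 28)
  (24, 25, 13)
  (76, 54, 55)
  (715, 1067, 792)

(240,246,54): 54²+240² = 60516 = 246² → right
(20,24,10): 10²+20² = 500 < 576 = 24² → obtuse
(45,53,28): 28²+45² = 2809 = 53² → right
(24,25,13): 13²+24² = 745 > 625 = 25² → acute
(76,54,55): 54²+55² = 5941 > 5776 = 76² → acute
(715,1067,792): 715²+792² = 1138489 = 1067² → right
3 of the 6 are right.

3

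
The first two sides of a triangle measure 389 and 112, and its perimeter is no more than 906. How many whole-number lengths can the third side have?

128

Triangle inequality: 277 < x < 501. Perimeter ≤ 906 gives x ≤ 906 − 389 − 112 = 405.
So 277 < x ≤ 405; integers 278 through 405: 128 values.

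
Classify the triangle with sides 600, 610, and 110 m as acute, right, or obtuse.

Compare the square of the longest side to the sum of squares of the other two: 110² + 600² = 372100 = 610².

right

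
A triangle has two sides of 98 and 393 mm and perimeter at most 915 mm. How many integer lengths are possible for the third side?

Triangle inequality: 295 < x < 491. Perimeter ≤ 915 gives x ≤ 915 − 98 − 393 = 424.
So 295 < x ≤ 424; integers 296 through 424: 129 values.

129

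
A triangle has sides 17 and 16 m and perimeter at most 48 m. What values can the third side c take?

1 < c ≤ 15 m

Triangle inequality alone gives 1 < c < 33.
The perimeter condition gives c ≤ 48 − 17 − 16 = 15.
Intersecting the two: 1 < c ≤ 15.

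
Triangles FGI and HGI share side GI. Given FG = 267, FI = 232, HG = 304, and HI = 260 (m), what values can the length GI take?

44 < GI < 499

From triangle FGI: |267 − 232| < GI < 267 + 232, i.e. 35 < GI < 499.
From triangle HGI: 44 < GI < 564.
Both must hold, so GI lies in the intersection.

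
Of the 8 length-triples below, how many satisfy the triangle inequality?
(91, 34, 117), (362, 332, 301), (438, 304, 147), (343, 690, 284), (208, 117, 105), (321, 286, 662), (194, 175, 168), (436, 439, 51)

6

(34,91,117): 34+91 > 117 → valid
(301,332,362): 301+332 > 362 → valid
(147,304,438): 147+304 > 438 → valid
(284,343,690): 284+343 ≤ 690 → not valid
(105,117,208): 105+117 > 208 → valid
(286,321,662): 286+321 ≤ 662 → not valid
(168,175,194): 168+175 > 194 → valid
(51,436,439): 51+436 > 439 → valid
6 of the 8 triples form a triangle.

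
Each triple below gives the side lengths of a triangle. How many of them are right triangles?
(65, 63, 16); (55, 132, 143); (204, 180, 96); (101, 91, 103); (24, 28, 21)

3

(65,63,16): 16²+63² = 4225 = 65² → right
(55,132,143): 55²+132² = 20449 = 143² → right
(204,180,96): 96²+180² = 41616 = 204² → right
(101,91,103): 91²+101² = 18482 > 10609 = 103² → acute
(24,28,21): 21²+24² = 1017 > 784 = 28² → acute
3 of the 5 are right.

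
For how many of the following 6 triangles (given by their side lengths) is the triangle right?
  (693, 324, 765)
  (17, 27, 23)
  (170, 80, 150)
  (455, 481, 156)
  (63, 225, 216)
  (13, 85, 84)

(693,324,765): 324²+693² = 585225 = 765² → right
(17,27,23): 17²+23² = 818 > 729 = 27² → acute
(170,80,150): 80²+150² = 28900 = 170² → right
(455,481,156): 156²+455² = 231361 = 481² → right
(63,225,216): 63²+216² = 50625 = 225² → right
(13,85,84): 13²+84² = 7225 = 85² → right
5 of the 6 are right.

5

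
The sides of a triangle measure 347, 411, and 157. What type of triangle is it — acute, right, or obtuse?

Compare the square of the longest side to the sum of squares of the other two: 157² + 347² = 145058 < 168921 = 411².

obtuse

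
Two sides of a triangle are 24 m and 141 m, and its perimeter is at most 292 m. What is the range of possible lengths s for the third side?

117 < s ≤ 127

Triangle inequality alone gives 117 < s < 165.
The perimeter condition gives s ≤ 292 − 24 − 141 = 127.
Intersecting the two: 117 < s ≤ 127.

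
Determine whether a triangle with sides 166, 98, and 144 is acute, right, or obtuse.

acute

Compare the square of the longest side to the sum of squares of the other two: 98² + 144² = 30340 > 27556 = 166².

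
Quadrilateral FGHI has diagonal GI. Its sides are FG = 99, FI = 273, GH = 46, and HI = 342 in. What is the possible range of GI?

296 < GI < 372

From triangle FGI: |99 − 273| < GI < 99 + 273, i.e. 174 < GI < 372.
From triangle HGI: 296 < GI < 388.
Both must hold, so GI lies in the intersection.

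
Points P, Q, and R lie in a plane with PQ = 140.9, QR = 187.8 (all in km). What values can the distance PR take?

By the triangle inequality, |140.9 − 187.8| ≤ PR ≤ 140.9 + 187.8.

46.9 ≤ PR ≤ 328.7 km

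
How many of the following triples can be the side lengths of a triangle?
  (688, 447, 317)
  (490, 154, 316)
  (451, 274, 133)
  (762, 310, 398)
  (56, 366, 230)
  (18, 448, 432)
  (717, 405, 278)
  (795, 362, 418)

2

(317,447,688): 317+447 > 688 → valid
(154,316,490): 154+316 ≤ 490 → not valid
(133,274,451): 133+274 ≤ 451 → not valid
(310,398,762): 310+398 ≤ 762 → not valid
(56,230,366): 56+230 ≤ 366 → not valid
(18,432,448): 18+432 > 448 → valid
(278,405,717): 278+405 ≤ 717 → not valid
(362,418,795): 362+418 ≤ 795 → not valid
2 of the 8 triples form a triangle.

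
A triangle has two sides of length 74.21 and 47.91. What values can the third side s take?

By the triangle inequality, s must be less than 74.21 + 47.91 = 122.12 and greater than |74.21 − 47.91| = 26.30.

26.30 < s < 122.12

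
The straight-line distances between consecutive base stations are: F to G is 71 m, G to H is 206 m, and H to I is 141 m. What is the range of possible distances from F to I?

The maximum is all hops collinear in one direction: 71 + 206 + 141 = 418.
The longest hop is 206; the others sum to 212. Since 206 ≤ 212, the path can fold back on itself completely, so the minimum distance is 0.

0 ≤ FI ≤ 418 m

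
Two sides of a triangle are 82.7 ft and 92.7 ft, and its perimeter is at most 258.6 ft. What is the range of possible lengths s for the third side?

10.0 < s ≤ 83.2 ft

Triangle inequality alone gives 10.0 < s < 175.4.
The perimeter condition gives s ≤ 258.6 − 82.7 − 92.7 = 83.2.
Intersecting the two: 10.0 < s ≤ 83.2.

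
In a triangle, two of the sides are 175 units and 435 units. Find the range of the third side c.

By the triangle inequality, c must be less than 175 + 435 = 610 and greater than |175 − 435| = 260.

260 < c < 610 (units)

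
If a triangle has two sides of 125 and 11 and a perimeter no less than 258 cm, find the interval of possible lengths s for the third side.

122 ≤ s < 136

Triangle inequality alone gives 114 < s < 136.
The perimeter condition gives s ≥ 258 − 125 − 11 = 122.
Intersecting the two: 122 ≤ s < 136.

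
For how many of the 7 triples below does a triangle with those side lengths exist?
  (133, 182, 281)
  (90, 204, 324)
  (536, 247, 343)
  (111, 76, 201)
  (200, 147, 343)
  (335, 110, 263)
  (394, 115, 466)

(133,182,281): 133+182 > 281 → valid
(90,204,324): 90+204 ≤ 324 → not valid
(247,343,536): 247+343 > 536 → valid
(76,111,201): 76+111 ≤ 201 → not valid
(147,200,343): 147+200 > 343 → valid
(110,263,335): 110+263 > 335 → valid
(115,394,466): 115+394 > 466 → valid
5 of the 7 triples form a triangle.

5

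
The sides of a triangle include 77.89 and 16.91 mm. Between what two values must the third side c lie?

By the triangle inequality, c must be less than 77.89 + 16.91 = 94.80 and greater than |77.89 − 16.91| = 60.98.

60.98 < c < 94.80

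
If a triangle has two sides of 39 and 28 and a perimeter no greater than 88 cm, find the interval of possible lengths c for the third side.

Triangle inequality alone gives 11 < c < 67.
The perimeter condition gives c ≤ 88 − 39 − 28 = 21.
Intersecting the two: 11 < c ≤ 21.

11 < c ≤ 21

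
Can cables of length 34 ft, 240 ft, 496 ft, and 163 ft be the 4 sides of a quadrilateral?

No

For a quadrilateral, each side must be shorter than the sum of the others.
Here the longest side is 496, but the remaining 3 sides sum to only 437.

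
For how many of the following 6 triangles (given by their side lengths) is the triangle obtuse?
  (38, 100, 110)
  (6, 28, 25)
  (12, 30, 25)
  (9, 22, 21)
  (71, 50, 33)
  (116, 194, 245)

5

(38,100,110): 38²+100² = 11444 < 12100 = 110² → obtuse
(6,28,25): 6²+25² = 661 < 784 = 28² → obtuse
(12,30,25): 12²+25² = 769 < 900 = 30² → obtuse
(9,22,21): 9²+21² = 522 > 484 = 22² → acute
(71,50,33): 33²+50² = 3589 < 5041 = 71² → obtuse
(116,194,245): 116²+194² = 51092 < 60025 = 245² → obtuse
5 of the 6 are obtuse.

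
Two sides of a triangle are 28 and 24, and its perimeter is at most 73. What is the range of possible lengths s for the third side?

Triangle inequality alone gives 4 < s < 52.
The perimeter condition gives s ≤ 73 − 28 − 24 = 21.
Intersecting the two: 4 < s ≤ 21.

4 < s ≤ 21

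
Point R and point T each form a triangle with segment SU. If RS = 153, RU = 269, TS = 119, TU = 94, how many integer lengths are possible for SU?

From triangle RSU: 116 < SU < 422.
From triangle TSU: 25 < SU < 213.
Intersection: 116 < SU < 213, so integers 117 through 212: 96 values.

96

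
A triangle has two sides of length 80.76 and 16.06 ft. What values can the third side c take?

64.70 < c < 96.82 (ft)

By the triangle inequality, c must be less than 80.76 + 16.06 = 96.82 and greater than |80.76 − 16.06| = 64.70.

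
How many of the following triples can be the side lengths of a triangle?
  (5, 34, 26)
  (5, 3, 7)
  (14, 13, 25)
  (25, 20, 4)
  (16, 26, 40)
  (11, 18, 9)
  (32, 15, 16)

(5,26,34): 5+26 ≤ 34 → not valid
(3,5,7): 3+5 > 7 → valid
(13,14,25): 13+14 > 25 → valid
(4,20,25): 4+20 ≤ 25 → not valid
(16,26,40): 16+26 > 40 → valid
(9,11,18): 9+11 > 18 → valid
(15,16,32): 15+16 ≤ 32 → not valid
4 of the 7 triples form a triangle.

4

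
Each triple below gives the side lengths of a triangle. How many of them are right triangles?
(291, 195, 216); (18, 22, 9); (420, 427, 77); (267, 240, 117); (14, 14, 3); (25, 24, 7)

(291,195,216): 195²+216² = 84681 = 291² → right
(18,22,9): 9²+18² = 405 < 484 = 22² → obtuse
(420,427,77): 77²+420² = 182329 = 427² → right
(267,240,117): 117²+240² = 71289 = 267² → right
(14,14,3): 3²+14² = 205 > 196 = 14² → acute
(25,24,7): 7²+24² = 625 = 25² → right
4 of the 6 are right.

4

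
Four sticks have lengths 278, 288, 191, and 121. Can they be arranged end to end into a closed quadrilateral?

A quadrilateral exists iff every side is shorter than the sum of the others — equivalently, the longest side is less than the sum of the rest.
Longest side 288 < 590 (sum of the remaining 3), so yes.

Yes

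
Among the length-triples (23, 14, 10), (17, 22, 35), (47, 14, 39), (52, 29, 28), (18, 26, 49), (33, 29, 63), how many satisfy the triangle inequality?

4

(10,14,23): 10+14 > 23 → valid
(17,22,35): 17+22 > 35 → valid
(14,39,47): 14+39 > 47 → valid
(28,29,52): 28+29 > 52 → valid
(18,26,49): 18+26 ≤ 49 → not valid
(29,33,63): 29+33 ≤ 63 → not valid
4 of the 6 triples form a triangle.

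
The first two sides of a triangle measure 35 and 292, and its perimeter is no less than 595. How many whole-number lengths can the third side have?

Triangle inequality: 257 < x < 327. Perimeter ≥ 595 gives x ≥ 595 − 35 − 292 = 268.
So 268 ≤ x < 327; integers 268 through 326: 59 values.

59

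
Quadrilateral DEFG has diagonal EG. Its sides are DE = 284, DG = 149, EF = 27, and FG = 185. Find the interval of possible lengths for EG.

158 < EG < 212

From triangle DEG: |284 − 149| < EG < 284 + 149, i.e. 135 < EG < 433.
From triangle FEG: 158 < EG < 212.
Both must hold, so EG lies in the intersection.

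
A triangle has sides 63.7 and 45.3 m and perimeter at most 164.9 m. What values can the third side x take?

Triangle inequality alone gives 18.4 < x < 109.0.
The perimeter condition gives x ≤ 164.9 − 63.7 − 45.3 = 55.9.
Intersecting the two: 18.4 < x ≤ 55.9.

18.4 < x ≤ 55.9 m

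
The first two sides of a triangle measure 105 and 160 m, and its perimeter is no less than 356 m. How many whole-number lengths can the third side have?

Triangle inequality: 55 < x < 265. Perimeter ≥ 356 gives x ≥ 356 − 105 − 160 = 91.
So 91 ≤ x < 265; integers 91 through 264: 174 values.

174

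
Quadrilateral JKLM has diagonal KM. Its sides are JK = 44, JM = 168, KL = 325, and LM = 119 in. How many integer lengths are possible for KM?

5

From triangle JKM: 124 < KM < 212.
From triangle LKM: 206 < KM < 444.
Intersection: 206 < KM < 212, so integers 207 through 211: 5 values.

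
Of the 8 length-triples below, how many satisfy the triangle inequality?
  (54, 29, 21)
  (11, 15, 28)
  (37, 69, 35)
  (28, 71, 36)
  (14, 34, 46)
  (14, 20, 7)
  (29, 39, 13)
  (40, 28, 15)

(21,29,54): 21+29 ≤ 54 → not valid
(11,15,28): 11+15 ≤ 28 → not valid
(35,37,69): 35+37 > 69 → valid
(28,36,71): 28+36 ≤ 71 → not valid
(14,34,46): 14+34 > 46 → valid
(7,14,20): 7+14 > 20 → valid
(13,29,39): 13+29 > 39 → valid
(15,28,40): 15+28 > 40 → valid
5 of the 8 triples form a triangle.

5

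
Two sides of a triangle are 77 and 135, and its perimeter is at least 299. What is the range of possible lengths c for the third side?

Triangle inequality alone gives 58 < c < 212.
The perimeter condition gives c ≥ 299 − 77 − 135 = 87.
Intersecting the two: 87 ≤ c < 212.

87 ≤ c < 212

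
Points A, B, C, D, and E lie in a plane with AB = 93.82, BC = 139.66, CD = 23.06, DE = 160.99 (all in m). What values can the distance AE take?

The maximum is all hops collinear in one direction: 93.82 + 139.66 + 23.06 + 160.99 = 417.53.
The longest hop is 160.99; the others sum to 256.54. Since 160.99 ≤ 256.54, the path can fold back on itself completely, so the minimum distance is 0.

0 ≤ AE ≤ 417.53 m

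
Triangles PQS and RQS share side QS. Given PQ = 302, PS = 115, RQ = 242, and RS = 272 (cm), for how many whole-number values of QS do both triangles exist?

229

From triangle PQS: 187 < QS < 417.
From triangle RQS: 30 < QS < 514.
Intersection: 187 < QS < 417, so integers 188 through 416: 229 values.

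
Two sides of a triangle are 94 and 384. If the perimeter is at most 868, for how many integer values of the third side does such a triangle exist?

100

Triangle inequality: 290 < x < 478. Perimeter ≤ 868 gives x ≤ 868 − 94 − 384 = 390.
So 290 < x ≤ 390; integers 291 through 390: 100 values.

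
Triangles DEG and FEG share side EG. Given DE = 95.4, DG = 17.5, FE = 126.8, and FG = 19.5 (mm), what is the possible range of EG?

From triangle DEG: |95.4 − 17.5| < EG < 95.4 + 17.5, i.e. 77.9 < EG < 112.9.
From triangle FEG: 107.3 < EG < 146.3.
Both must hold, so EG lies in the intersection.

107.3 < EG < 112.9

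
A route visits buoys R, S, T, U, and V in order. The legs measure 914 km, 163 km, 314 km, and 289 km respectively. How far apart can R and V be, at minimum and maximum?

148 ≤ RV ≤ 1680 km

The maximum is all hops collinear in one direction: 914 + 163 + 314 + 289 = 1680.
The longest hop is 914; the others sum to 766. Folding the others back against it leaves at least 914 − 766 = 148.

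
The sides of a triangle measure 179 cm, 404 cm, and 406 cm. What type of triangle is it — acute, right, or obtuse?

Compare the square of the longest side to the sum of squares of the other two: 179² + 404² = 195257 > 164836 = 406².

acute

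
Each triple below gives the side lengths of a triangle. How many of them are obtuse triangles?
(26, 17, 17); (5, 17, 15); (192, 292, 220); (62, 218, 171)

(26,17,17): 17²+17² = 578 < 676 = 26² → obtuse
(5,17,15): 5²+15² = 250 < 289 = 17² → obtuse
(192,292,220): 192²+220² = 85264 = 292² → right
(62,218,171): 62²+171² = 33085 < 47524 = 218² → obtuse
3 of the 4 are obtuse.

3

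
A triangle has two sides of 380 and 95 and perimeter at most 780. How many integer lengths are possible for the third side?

20

Triangle inequality: 285 < x < 475. Perimeter ≤ 780 gives x ≤ 780 − 380 − 95 = 305.
So 285 < x ≤ 305; integers 286 through 305: 20 values.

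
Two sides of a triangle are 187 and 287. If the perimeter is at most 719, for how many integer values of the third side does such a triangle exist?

Triangle inequality: 100 < x < 474. Perimeter ≤ 719 gives x ≤ 719 − 187 − 287 = 245.
So 100 < x ≤ 245; integers 101 through 245: 145 values.

145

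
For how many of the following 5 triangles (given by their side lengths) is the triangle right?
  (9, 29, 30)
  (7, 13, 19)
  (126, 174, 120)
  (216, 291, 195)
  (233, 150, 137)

(9,29,30): 9²+29² = 922 > 900 = 30² → acute
(7,13,19): 7²+13² = 218 < 361 = 19² → obtuse
(126,174,120): 120²+126² = 30276 = 174² → right
(216,291,195): 195²+216² = 84681 = 291² → right
(233,150,137): 137²+150² = 41269 < 54289 = 233² → obtuse
2 of the 5 are right.

2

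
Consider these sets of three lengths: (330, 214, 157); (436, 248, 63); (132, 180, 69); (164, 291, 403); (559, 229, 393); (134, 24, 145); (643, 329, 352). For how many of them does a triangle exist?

6

(157,214,330): 157+214 > 330 → valid
(63,248,436): 63+248 ≤ 436 → not valid
(69,132,180): 69+132 > 180 → valid
(164,291,403): 164+291 > 403 → valid
(229,393,559): 229+393 > 559 → valid
(24,134,145): 24+134 > 145 → valid
(329,352,643): 329+352 > 643 → valid
6 of the 7 triples form a triangle.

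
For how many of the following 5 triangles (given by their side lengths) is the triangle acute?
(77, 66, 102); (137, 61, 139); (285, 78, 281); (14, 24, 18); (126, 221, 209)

(77,66,102): 66²+77² = 10285 < 10404 = 102² → obtuse
(137,61,139): 61²+137² = 22490 > 19321 = 139² → acute
(285,78,281): 78²+281² = 85045 > 81225 = 285² → acute
(14,24,18): 14²+18² = 520 < 576 = 24² → obtuse
(126,221,209): 126²+209² = 59557 > 48841 = 221² → acute
3 of the 5 are acute.

3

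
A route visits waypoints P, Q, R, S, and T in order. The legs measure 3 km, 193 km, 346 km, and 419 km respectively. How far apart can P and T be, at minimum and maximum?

0 ≤ PT ≤ 961 km

The maximum is all hops collinear in one direction: 3 + 193 + 346 + 419 = 961.
The longest hop is 419; the others sum to 542. Since 419 ≤ 542, the path can fold back on itself completely, so the minimum distance is 0.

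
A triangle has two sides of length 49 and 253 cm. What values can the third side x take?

204 < x < 302 (cm)

By the triangle inequality, x must be less than 49 + 253 = 302 and greater than |49 − 253| = 204.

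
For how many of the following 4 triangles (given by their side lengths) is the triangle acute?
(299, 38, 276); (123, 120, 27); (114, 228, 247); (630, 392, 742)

1

(299,38,276): 38²+276² = 77620 < 89401 = 299² → obtuse
(123,120,27): 27²+120² = 15129 = 123² → right
(114,228,247): 114²+228² = 64980 > 61009 = 247² → acute
(630,392,742): 392²+630² = 550564 = 742² → right
1 of the 4 is acute.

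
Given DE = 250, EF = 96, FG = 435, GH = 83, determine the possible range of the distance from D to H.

The maximum is all hops collinear in one direction: 250 + 96 + 435 + 83 = 864.
The longest hop is 435; the others sum to 429. Folding the others back against it leaves at least 435 − 429 = 6.

6 ≤ DH ≤ 864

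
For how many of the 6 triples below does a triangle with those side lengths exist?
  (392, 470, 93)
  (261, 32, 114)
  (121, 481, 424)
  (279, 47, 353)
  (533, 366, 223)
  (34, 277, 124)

3

(93,392,470): 93+392 > 470 → valid
(32,114,261): 32+114 ≤ 261 → not valid
(121,424,481): 121+424 > 481 → valid
(47,279,353): 47+279 ≤ 353 → not valid
(223,366,533): 223+366 > 533 → valid
(34,124,277): 34+124 ≤ 277 → not valid
3 of the 6 triples form a triangle.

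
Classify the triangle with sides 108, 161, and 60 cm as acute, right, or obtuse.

Compare the square of the longest side to the sum of squares of the other two: 60² + 108² = 15264 < 25921 = 161².

obtuse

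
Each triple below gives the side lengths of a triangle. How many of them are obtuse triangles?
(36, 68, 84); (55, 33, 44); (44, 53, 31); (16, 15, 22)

(36,68,84): 36²+68² = 5920 < 7056 = 84² → obtuse
(55,33,44): 33²+44² = 3025 = 55² → right
(44,53,31): 31²+44² = 2897 > 2809 = 53² → acute
(16,15,22): 15²+16² = 481 < 484 = 22² → obtuse
2 of the 4 are obtuse.

2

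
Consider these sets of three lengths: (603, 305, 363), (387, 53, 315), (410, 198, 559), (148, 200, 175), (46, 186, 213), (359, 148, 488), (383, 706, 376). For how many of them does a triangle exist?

6

(305,363,603): 305+363 > 603 → valid
(53,315,387): 53+315 ≤ 387 → not valid
(198,410,559): 198+410 > 559 → valid
(148,175,200): 148+175 > 200 → valid
(46,186,213): 46+186 > 213 → valid
(148,359,488): 148+359 > 488 → valid
(376,383,706): 376+383 > 706 → valid
6 of the 7 triples form a triangle.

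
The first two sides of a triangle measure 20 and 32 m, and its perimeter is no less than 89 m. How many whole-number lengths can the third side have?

15

Triangle inequality: 12 < x < 52. Perimeter ≥ 89 gives x ≥ 89 − 20 − 32 = 37.
So 37 ≤ x < 52; integers 37 through 51: 15 values.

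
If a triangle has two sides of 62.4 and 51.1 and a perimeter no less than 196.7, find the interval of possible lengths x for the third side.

83.2 ≤ x < 113.5

Triangle inequality alone gives 11.3 < x < 113.5.
The perimeter condition gives x ≥ 196.7 − 62.4 − 51.1 = 83.2.
Intersecting the two: 83.2 ≤ x < 113.5.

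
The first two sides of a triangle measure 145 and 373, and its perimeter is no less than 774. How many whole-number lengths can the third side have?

262

Triangle inequality: 228 < x < 518. Perimeter ≥ 774 gives x ≥ 774 − 145 − 373 = 256.
So 256 ≤ x < 518; integers 256 through 517: 262 values.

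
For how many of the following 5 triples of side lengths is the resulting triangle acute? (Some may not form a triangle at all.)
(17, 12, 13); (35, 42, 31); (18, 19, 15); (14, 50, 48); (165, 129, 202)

(17,12,13): 12²+13² = 313 > 289 = 17² → acute
(35,42,31): 31²+35² = 2186 > 1764 = 42² → acute
(18,19,15): 15²+18² = 549 > 361 = 19² → acute
(14,50,48): 14²+48² = 2500 = 50² → right
(165,129,202): 129²+165² = 43866 > 40804 = 202² → acute
4 of the 5 are acute.

4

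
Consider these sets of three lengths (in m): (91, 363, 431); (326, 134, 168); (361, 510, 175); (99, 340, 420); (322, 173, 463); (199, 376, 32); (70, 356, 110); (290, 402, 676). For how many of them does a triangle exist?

(91,363,431): 91+363 > 431 → valid
(134,168,326): 134+168 ≤ 326 → not valid
(175,361,510): 175+361 > 510 → valid
(99,340,420): 99+340 > 420 → valid
(173,322,463): 173+322 > 463 → valid
(32,199,376): 32+199 ≤ 376 → not valid
(70,110,356): 70+110 ≤ 356 → not valid
(290,402,676): 290+402 > 676 → valid
5 of the 8 triples form a triangle.

5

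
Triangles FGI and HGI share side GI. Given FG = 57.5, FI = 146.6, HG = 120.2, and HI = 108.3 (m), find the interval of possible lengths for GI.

89.1 < GI < 204.1

From triangle FGI: |57.5 − 146.6| < GI < 57.5 + 146.6, i.e. 89.1 < GI < 204.1.
From triangle HGI: 11.9 < GI < 228.5.
Both must hold, so GI lies in the intersection.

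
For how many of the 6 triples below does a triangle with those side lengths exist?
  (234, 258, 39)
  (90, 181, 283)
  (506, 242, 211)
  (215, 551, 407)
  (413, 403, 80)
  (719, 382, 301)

(39,234,258): 39+234 > 258 → valid
(90,181,283): 90+181 ≤ 283 → not valid
(211,242,506): 211+242 ≤ 506 → not valid
(215,407,551): 215+407 > 551 → valid
(80,403,413): 80+403 > 413 → valid
(301,382,719): 301+382 ≤ 719 → not valid
3 of the 6 triples form a triangle.

3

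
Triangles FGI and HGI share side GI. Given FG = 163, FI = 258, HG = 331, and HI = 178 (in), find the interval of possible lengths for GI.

From triangle FGI: |163 − 258| < GI < 163 + 258, i.e. 95 < GI < 421.
From triangle HGI: 153 < GI < 509.
Both must hold, so GI lies in the intersection.

153 < GI < 421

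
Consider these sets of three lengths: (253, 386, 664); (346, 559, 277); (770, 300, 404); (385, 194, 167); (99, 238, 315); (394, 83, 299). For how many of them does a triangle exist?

2

(253,386,664): 253+386 ≤ 664 → not valid
(277,346,559): 277+346 > 559 → valid
(300,404,770): 300+404 ≤ 770 → not valid
(167,194,385): 167+194 ≤ 385 → not valid
(99,238,315): 99+238 > 315 → valid
(83,299,394): 83+299 ≤ 394 → not valid
2 of the 6 triples form a triangle.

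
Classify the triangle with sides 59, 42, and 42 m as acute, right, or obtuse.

acute

Compare the square of the longest side to the sum of squares of the other two: 42² + 42² = 3528 > 3481 = 59².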